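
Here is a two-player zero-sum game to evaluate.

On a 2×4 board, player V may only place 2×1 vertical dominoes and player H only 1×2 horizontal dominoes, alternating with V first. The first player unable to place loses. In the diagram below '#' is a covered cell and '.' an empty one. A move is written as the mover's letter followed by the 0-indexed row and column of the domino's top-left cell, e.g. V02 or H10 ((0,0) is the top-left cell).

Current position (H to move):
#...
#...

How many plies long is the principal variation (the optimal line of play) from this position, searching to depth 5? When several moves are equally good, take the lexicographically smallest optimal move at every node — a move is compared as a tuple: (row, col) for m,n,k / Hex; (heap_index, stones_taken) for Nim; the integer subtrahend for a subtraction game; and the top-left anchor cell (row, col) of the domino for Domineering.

p1 H@[#.../#...]: H01[###./#...]+1* H02[#.##/#...]+1 H11[#.../###.]+1 H12[#.../#.##]+1
p2 V@[###./#...]: V03[####/#..#]-1*
p3 H@[####/#..#]: H11[####/####]+1*
p4 V@[####/####] terminal -1; root [#.../#...] d5

PV length from [#.../#...]: 3 plies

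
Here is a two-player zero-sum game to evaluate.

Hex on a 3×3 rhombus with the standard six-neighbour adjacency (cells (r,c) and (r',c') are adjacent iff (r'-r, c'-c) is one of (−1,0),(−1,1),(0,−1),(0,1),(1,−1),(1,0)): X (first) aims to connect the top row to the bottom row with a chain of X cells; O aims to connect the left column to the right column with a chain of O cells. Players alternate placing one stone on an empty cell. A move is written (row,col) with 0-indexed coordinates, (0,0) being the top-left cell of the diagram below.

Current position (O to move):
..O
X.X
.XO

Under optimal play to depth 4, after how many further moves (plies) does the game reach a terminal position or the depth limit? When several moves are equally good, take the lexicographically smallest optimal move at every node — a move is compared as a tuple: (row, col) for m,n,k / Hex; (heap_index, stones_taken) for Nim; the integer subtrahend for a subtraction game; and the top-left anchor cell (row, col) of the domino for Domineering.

PV length from [..O/X.X/.XO]: 4 plies

ply 1, O at ..O/X.X/.XO | (0,0)=-1→O.O/X.X/.XO*; (0,1)=-1→.OO/X.X/.XO; (1,1)=-1→..O/XOX/.XO; (2,0)=-1→..O/X.X/OXO
ply 2, X at O.O/X.X/.XO | (0,1)=+1→OXO/X.X/.XO*; (1,1)=-1→O.O/XXX/.XO; (2,0)=-1→O.O/X.X/XXO
ply 3, O at OXO/X.X/.XO | (1,1)=-1→OXO/XOX/.XO*; (2,0)=-1→OXO/X.X/OXO
ply 4, X at OXO/XOX/.XO | (2,0)=+1→OXO/XOX/XXO*
ply 5: OXO/XOX/XXO is terminal -1 (O); from ..O/X.X/.XO depth 4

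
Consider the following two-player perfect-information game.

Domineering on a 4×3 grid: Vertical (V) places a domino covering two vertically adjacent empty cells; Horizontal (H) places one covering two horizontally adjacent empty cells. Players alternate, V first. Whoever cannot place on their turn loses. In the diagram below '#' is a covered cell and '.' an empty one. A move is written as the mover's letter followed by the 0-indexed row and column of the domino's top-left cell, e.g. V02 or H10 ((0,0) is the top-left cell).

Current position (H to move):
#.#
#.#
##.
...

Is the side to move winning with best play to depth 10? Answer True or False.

[#.#/#.#/##./...] H move#1: H30:-1/#.#/#.#/##./##.*, H31:-1/#.#/#.#/##./.##
[#.#/#.#/##./##.] V move#2: V01:+1/###/###/##./##.*, V22:+1/#.#/#.#/###/###
[###/###/##./##.] end (terminal -1, H#3); searched #.#/#.#/##./... to 10

H winning at [#.#/#.#/##./...]: False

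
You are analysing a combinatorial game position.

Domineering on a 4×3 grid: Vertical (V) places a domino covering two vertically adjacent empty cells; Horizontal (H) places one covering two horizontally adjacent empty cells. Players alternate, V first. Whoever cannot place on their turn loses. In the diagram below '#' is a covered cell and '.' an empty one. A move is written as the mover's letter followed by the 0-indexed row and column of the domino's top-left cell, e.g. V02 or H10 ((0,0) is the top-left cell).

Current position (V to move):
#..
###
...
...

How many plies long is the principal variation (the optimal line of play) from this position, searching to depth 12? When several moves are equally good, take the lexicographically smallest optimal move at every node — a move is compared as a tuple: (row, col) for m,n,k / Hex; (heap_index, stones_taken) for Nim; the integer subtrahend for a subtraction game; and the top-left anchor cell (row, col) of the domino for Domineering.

PV length from [#../###/.../...]: 3 plies

ply 1, V at #../###/.../... | V20=-1→#../###/#../#..; V21=+1→#../###/.#./.#.*; V22=-1→#../###/..#/..#
ply 2, H at #../###/.#./.#. | H01=-1→###/###/.#./.#.*
ply 3, V at ###/###/.#./.#. | V20=+1→###/###/##./##.*; V22=+1→###/###/.##/.##
ply 4: ###/###/##./##. is terminal -1 (H); from #../###/.../... depth 12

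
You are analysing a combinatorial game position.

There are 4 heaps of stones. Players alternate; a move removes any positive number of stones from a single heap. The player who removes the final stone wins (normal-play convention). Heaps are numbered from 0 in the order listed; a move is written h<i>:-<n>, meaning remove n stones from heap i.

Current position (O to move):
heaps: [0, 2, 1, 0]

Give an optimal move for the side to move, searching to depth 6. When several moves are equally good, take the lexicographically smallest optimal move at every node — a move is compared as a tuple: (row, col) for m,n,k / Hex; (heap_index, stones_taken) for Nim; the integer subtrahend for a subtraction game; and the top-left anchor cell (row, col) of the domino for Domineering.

O's best at [(0,2,1,0)]: h1:-1

ply 1, O at (0,2,1,0) | h1:-1=+1→(0,1,1,0)*; h1:-2=-1→(0,0,1,0); h2:-1=-1→(0,2,0,0)
ply 2, X at (0,1,1,0) | h1:-1=-1→(0,0,1,0)*; h2:-1=-1→(0,1,0,0)
ply 3, O at (0,0,1,0) | h2:-1=+1→(0,0,0,0)*
ply 4: (0,0,0,0) is terminal -1 (X); from (0,2,1,0) depth 6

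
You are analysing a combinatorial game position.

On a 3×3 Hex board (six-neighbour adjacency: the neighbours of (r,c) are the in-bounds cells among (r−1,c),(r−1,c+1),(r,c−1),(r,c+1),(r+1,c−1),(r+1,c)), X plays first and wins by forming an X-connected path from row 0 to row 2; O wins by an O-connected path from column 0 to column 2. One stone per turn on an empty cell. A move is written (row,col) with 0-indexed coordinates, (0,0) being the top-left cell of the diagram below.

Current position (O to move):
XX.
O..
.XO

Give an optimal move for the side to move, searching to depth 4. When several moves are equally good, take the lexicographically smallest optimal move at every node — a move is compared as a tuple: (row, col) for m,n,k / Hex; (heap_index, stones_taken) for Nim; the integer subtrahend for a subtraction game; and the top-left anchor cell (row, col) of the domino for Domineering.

O's best at [XX./O../.XO]: (1,1)

p1 O@[XX./O../.XO]: (0,2)[XXO/O../.XO]-1 (1,1)[XX./OO./.XO]+1* (1,2)[XX./O.O/.XO]-1 (2,0)[XX./O../OXO]-1
p2 X@[XX./OO./.XO]: (0,2)[XXX/OO./.XO]-1* (1,2)[XX./OOX/.XO]-1 (2,0)[XX./OO./XXO]-1
p3 O@[XXX/OO./.XO]: (1,2)[XXX/OOO/.XO]+1* (2,0)[XXX/OO./OXO]-1
p4 X@[XXX/OOO/.XO] terminal -1; root [XX./O../.XO] d4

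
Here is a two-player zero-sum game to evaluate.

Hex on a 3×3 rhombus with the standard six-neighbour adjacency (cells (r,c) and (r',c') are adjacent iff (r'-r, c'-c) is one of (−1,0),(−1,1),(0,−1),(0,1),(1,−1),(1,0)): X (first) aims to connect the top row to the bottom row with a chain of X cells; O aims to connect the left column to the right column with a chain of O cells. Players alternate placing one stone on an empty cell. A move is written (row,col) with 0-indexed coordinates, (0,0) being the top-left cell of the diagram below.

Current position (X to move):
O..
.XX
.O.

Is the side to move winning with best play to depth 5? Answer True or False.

X winning at [O../.XX/.O.]: True

ply 1, X at O../.XX/.O. | (0,1)=+1→OX./.XX/.O.*; (0,2)=+1→O.X/.XX/.O.; (1,0)=+1→O../XXX/.O.; (2,0)=+1→O../.XX/XO.; (2,2)=+1→O../.XX/.OX
ply 2, O at OX./.XX/.O. | (0,2)=-1→OXO/.XX/.O.*; (1,0)=-1→OX./OXX/.O.; (2,0)=-1→OX./.XX/OO.; (2,2)=-1→OX./.XX/.OO
ply 3, X at OXO/.XX/.O. | (1,0)=+1→OXO/XXX/.O.*; (2,0)=+1→OXO/.XX/XO.; (2,2)=+1→OXO/.XX/.OX
ply 4, O at OXO/XXX/.O. | (2,0)=-1→OXO/XXX/OO.*; (2,2)=-1→OXO/XXX/.OO
ply 5, X at OXO/XXX/OO. | (2,2)=+1→OXO/XXX/OOX*
ply 6: OXO/XXX/OOX is terminal -1 (O); from O../.XX/.O. depth 5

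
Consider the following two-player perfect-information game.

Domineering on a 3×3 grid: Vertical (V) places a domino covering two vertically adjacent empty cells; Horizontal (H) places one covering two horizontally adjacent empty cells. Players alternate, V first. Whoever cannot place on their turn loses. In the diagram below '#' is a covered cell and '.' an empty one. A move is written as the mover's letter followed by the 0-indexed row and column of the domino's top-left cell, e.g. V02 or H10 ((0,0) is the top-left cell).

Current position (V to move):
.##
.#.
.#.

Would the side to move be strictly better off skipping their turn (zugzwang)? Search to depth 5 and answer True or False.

p1 V@[.##/.#./.#.]: V00[###/##./.#.]+1* V10[.##/##./##.]+1 V12[.##/.##/.##]+1
p2 H@[###/##./.#.] terminal -1; root [.##/.#./.#.] d5
pass branch (H moves first from the same position):
  | p1 H@[.##/.#./.#.] terminal -1; root [.##/.#./.#.] d5
V moving scores +1; V passing scores +1

zugzwang(.##/.#./.#., V) = False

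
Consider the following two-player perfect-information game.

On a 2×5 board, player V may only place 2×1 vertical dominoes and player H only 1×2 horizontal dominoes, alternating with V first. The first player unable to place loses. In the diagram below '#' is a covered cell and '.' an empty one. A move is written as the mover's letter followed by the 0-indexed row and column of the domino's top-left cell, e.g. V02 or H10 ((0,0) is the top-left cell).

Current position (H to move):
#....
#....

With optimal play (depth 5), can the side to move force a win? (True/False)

[#..../#....] H move#1: H01:-1/###../#...., H02:+1/#.##./#....*, H03:-1/#..##/#...., H11:-1/#..../###.., H12:+1/#..../#.##., H13:-1/#..../#..##
[#.##./#....] V move#2: V01:-1/####./##...*, V04:-1/#.###/#...#
[####./##...] H move#3: H12:-1/####./####., H13:+1/####./##.##*
[####./##.##] end (terminal -1, V#4); searched #..../#.... to 5

H winning at [#..../#....]: True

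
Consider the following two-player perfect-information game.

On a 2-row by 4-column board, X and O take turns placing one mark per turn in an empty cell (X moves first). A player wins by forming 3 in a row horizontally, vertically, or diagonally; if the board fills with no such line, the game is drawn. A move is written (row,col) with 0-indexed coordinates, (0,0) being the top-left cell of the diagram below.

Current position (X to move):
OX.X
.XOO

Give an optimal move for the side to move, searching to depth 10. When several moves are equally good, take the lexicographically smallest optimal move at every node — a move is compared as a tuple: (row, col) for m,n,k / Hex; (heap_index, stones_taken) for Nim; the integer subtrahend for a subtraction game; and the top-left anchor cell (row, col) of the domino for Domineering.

p1 X@[OX.X/.XOO]: (0,2)[OXXX/.XOO]+1* (1,0)[OX.X/XXOO]+0
p2 O@[OXXX/.XOO] terminal -1; root [OX.X/.XOO] d10

X's best at [OX.X/.XOO]: (0,2)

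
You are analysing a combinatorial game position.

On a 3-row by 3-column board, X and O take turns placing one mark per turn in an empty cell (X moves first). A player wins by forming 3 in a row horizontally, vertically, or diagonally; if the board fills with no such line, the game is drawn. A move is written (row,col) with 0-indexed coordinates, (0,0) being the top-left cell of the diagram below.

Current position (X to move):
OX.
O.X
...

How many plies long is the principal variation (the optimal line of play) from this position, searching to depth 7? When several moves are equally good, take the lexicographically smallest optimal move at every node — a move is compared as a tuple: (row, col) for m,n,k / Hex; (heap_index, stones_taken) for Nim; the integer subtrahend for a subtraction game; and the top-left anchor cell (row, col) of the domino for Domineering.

PV length from [OX./O.X/...]: 5 plies

p1 X@[OX./O.X/...]: (0,2)[OXX/O.X/...]-1 (1,1)[OX./OXX/...]-1 (2,0)[OX./O.X/X..]+1* (2,1)[OX./O.X/.X.]-1 (2,2)[OX./O.X/..X]-1
p2 O@[OX./O.X/X..]: (0,2)[OXO/O.X/X..]-1* (1,1)[OX./OOX/X..]-1 (2,1)[OX./O.X/XO.]-1 (2,2)[OX./O.X/X.O]-1
p3 X@[OXO/O.X/X..]: (1,1)[OXO/OXX/X..]+0 (2,1)[OXO/O.X/XX.]+1* (2,2)[OXO/O.X/X.X]+0
p4 O@[OXO/O.X/XX.]: (1,1)[OXO/OOX/XX.]-1* (2,2)[OXO/O.X/XXO]-1
p5 X@[OXO/OOX/XX.]: (2,2)[OXO/OOX/XXX]+1*
p6 O@[OXO/OOX/XXX] terminal -1; root [OX./O.X/...] d7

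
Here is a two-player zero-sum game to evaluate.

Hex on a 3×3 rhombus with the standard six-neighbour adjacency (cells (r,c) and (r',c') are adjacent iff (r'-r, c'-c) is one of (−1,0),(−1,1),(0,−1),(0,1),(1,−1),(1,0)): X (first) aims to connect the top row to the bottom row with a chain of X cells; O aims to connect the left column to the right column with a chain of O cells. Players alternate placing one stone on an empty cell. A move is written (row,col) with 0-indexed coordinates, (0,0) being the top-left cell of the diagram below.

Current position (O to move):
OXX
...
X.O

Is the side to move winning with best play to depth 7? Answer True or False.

O winning at [OXX/.../X.O]: False

p1 O@[OXX/.../X.O]: (1,0)[OXX/O../X.O]-1* (1,1)[OXX/.O./X.O]-1 (1,2)[OXX/..O/X.O]-1 (2,1)[OXX/.../XOO]-1
p2 X@[OXX/O../X.O]: (1,1)[OXX/OX./X.O]+1* (1,2)[OXX/O.X/X.O]+1 (2,1)[OXX/O../XXO]+1
p3 O@[OXX/OX./X.O] terminal -1; root [OXX/.../X.O] d7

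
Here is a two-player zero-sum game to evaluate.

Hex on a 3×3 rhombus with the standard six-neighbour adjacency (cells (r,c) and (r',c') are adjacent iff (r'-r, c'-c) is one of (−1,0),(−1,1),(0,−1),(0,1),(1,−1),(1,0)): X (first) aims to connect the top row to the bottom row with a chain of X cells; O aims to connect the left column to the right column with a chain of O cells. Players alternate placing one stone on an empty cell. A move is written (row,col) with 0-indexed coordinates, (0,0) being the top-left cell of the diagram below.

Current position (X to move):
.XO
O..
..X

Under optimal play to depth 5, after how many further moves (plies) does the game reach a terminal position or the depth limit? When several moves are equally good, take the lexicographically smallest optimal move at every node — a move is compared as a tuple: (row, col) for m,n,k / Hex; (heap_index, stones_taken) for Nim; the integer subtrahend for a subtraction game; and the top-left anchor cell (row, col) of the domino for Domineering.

ply 1, X at .XO/O../..X | (0,0)=-1→XXO/O../..X; (1,1)=+1→.XO/OX./..X*; (1,2)=-1→.XO/O.X/..X; (2,0)=-1→.XO/O../X.X; (2,1)=-1→.XO/O../.XX
ply 2, O at .XO/OX./..X | (0,0)=-1→OXO/OX./..X*; (1,2)=-1→.XO/OXO/..X; (2,0)=-1→.XO/OX./O.X; (2,1)=-1→.XO/OX./.OX
ply 3, X at OXO/OX./..X | (1,2)=+1→OXO/OXX/..X*; (2,0)=+1→OXO/OX./X.X; (2,1)=+1→OXO/OX./.XX
ply 4: OXO/OXX/..X is terminal -1 (O); from .XO/O../..X depth 5

PV length from [.XO/O../..X]: 3 plies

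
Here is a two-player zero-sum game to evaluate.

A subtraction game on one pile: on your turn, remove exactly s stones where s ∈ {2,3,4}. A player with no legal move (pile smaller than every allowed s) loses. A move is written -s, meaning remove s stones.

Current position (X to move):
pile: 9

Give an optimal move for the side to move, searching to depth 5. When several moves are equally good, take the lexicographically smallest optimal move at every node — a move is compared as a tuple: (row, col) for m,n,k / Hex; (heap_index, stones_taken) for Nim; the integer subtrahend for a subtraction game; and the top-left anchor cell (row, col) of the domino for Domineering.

X's best at [9]: -2

ply 1, X at 9 | -2=+1→7*; -3=+1→6; -4=-1→5
ply 2, O at 7 | -2=-1→5*; -3=-1→4; -4=-1→3
ply 3, X at 5 | -2=-1→3; -3=-1→2; -4=+1→1*
ply 4: 1 is terminal -1 (O); from 9 depth 5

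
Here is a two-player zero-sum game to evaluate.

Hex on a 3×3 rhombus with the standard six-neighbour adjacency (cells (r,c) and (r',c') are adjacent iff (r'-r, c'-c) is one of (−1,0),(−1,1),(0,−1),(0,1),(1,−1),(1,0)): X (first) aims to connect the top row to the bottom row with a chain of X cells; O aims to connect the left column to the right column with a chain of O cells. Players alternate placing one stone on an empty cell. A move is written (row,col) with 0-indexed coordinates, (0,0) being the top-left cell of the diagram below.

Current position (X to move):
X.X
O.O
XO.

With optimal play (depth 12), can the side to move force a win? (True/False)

X winning at [X.X/O.O/XO.]: True

ply 1, X at X.X/O.O/XO. | (0,1)=-1→XXX/O.O/XO.; (1,1)=+1→X.X/OXO/XO.*; (2,2)=-1→X.X/O.O/XOX
ply 2: X.X/OXO/XO. is terminal -1 (O); from X.X/O.O/XO. depth 12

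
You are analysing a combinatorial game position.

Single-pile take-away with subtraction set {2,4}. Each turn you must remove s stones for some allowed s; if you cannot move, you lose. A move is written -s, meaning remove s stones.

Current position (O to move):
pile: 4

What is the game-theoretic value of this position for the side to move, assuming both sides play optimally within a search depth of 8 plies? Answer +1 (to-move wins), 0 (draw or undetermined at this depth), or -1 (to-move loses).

p1 O@[4]: -2[2]-1 -4[0]+1*
p2 X@[0] terminal -1; root [4] d8

value(4, O) = +1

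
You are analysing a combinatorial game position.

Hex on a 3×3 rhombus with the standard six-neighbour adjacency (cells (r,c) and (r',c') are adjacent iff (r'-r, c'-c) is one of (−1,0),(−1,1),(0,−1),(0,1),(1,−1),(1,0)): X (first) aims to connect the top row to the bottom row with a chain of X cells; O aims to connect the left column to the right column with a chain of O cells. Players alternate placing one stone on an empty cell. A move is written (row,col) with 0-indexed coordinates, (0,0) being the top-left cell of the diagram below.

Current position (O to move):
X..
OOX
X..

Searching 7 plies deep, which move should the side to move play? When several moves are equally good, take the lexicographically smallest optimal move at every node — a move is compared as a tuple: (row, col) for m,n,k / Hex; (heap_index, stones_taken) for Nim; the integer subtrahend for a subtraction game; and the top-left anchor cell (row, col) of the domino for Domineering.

[X../OOX/X..] O move#1: (0,1):-1/XO./OOX/X.., (0,2):+1/X.O/OOX/X..*, (2,1):+1/X../OOX/XO., (2,2):+1/X../OOX/X.O
[X.O/OOX/X..] end (terminal -1, X#2); searched X../OOX/X.. to 7

O's best at [X../OOX/X..]: (0,2)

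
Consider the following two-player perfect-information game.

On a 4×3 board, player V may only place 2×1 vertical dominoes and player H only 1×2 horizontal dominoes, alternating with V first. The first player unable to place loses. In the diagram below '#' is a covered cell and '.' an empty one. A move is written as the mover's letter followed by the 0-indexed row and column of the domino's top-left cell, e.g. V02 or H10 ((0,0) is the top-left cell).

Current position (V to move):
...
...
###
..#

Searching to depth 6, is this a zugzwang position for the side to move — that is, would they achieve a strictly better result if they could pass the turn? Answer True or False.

ply 1, V at .../.../###/..# | V00=-1→#../#../###/..#; V01=+1→.#./.#./###/..#*; V02=-1→..#/..#/###/..#
ply 2, H at .#./.#./###/..# | H30=-1→.#./.#./###/###*
ply 3, V at .#./.#./###/### | V00=+1→##./##./###/###*; V02=+1→.##/.##/###/###
ply 4: ##./##./###/### is terminal -1 (H); from .../.../###/..# depth 6
pass branch (H moves first from the same position):
  | ply 1, H at .../.../###/..# | H00=+1→##./.../###/..#*; H01=+1→.##/.../###/..#; H10=+1→.../##./###/..#; H11=+1→.../.##/###/..#; H30=-1→.../.../###/###
  | ply 2, V at ##./.../###/..# | V02=-1→###/..#/###/..#*
  | ply 3, H at ###/..#/###/..# | H10=+1→###/###/###/..#*; H30=+1→###/..#/###/###
  | ply 4: ###/###/###/..# is terminal -1 (V); from .../.../###/..# depth 6
V moving scores +1; V passing scores -1

zugzwang(.../.../###/..#, V) = False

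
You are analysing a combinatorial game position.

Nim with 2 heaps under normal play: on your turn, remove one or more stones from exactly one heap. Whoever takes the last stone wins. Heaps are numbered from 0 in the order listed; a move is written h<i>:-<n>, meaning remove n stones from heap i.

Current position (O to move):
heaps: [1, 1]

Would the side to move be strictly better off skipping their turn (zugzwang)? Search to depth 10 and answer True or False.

zugzwang((1,1), O) = True

p1 O@[(1,1)]: h0:-1[(0,1)]-1* h1:-1[(1,0)]-1
p2 X@[(0,1)]: h1:-1[(0,0)]+1*
p3 O@[(0,0)] terminal -1; root [(1,1)] d10
suppose O passes — search the same position with X to move:
pass> p1 X@[(1,1)]: h0:-1[(0,1)]-1* h1:-1[(1,0)]-1
pass> p2 O@[(0,1)]: h1:-1[(0,0)]+1*
pass> p3 X@[(0,0)] terminal -1; root [(1,1)] d10
for O: play -1, pass +1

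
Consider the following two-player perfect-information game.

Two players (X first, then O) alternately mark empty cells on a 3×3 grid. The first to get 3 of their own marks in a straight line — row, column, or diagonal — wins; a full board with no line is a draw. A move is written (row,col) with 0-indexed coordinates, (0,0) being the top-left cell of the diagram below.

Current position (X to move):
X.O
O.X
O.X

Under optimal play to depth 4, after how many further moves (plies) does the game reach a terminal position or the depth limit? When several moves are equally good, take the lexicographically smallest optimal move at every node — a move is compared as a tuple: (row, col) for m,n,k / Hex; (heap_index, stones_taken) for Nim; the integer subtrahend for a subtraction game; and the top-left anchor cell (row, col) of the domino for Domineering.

PV length from [X.O/O.X/O.X]: 1 ply

ply 1, X at X.O/O.X/O.X | (0,1)=-1→XXO/O.X/O.X; (1,1)=+1→X.O/OXX/O.X*; (2,1)=-1→X.O/O.X/OXX
ply 2: X.O/OXX/O.X is terminal -1 (O); from X.O/O.X/O.X depth 4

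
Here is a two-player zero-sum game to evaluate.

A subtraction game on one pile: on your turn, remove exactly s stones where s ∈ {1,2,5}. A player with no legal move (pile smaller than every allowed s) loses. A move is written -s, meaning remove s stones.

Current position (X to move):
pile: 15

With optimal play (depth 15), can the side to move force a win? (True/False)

X winning at [15]: False

[15] X move#1: -1:-1/14*, -2:-1/13, -5:-1/10
[14] O move#2: -1:-1/13, -2:+1/12*, -5:+1/9
[12] X move#3: -1:-1/11*, -2:-1/10, -5:-1/7
[11] O move#4: -1:-1/10, -2:+1/9*, -5:+1/6
[9] X move#5: -1:-1/8*, -2:-1/7, -5:-1/4
[8] O move#6: -1:-1/7, -2:+1/6*, -5:+1/3
[6] X move#7: -1:-1/5*, -2:-1/4, -5:-1/1
[5] O move#8: -1:-1/4, -2:+1/3*, -5:+1/0
[3] X move#9: -1:-1/2*, -2:-1/1
[2] O move#10: -1:-1/1, -2:+1/0*
[0] end (terminal -1, X#11); searched 15 to 15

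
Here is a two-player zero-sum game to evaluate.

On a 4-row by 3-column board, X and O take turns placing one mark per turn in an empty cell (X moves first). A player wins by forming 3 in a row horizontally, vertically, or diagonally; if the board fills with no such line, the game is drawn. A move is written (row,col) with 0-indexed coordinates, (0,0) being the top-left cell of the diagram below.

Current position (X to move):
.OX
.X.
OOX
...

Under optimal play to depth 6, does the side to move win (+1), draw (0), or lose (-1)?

ply 1, X at .OX/.X./OOX/... | (0,0)=+1→XOX/.X./OOX/...*; (1,0)=+1→.OX/XX./OOX/...; (1,2)=+1→.OX/.XX/OOX/...; (3,0)=+1→.OX/.X./OOX/X..; (3,1)=+1→.OX/.X./OOX/.X.; (3,2)=+1→.OX/.X./OOX/..X
ply 2: XOX/.X./OOX/... is terminal -1 (O); from .OX/.X./OOX/... depth 6

value(.OX/.X./OOX/..., X) = +1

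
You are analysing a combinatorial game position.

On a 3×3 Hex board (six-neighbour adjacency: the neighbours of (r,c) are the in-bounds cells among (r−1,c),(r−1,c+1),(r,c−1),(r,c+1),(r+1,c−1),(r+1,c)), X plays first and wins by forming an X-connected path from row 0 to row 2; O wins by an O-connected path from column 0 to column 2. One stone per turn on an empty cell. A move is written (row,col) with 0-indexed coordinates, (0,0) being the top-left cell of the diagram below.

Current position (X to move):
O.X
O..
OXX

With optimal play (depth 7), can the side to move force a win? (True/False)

X winning at [O.X/O../OXX]: True

[O.X/O../OXX] X move#1: (0,1):+1/OXX/O../OXX*, (1,1):+1/O.X/OX./OXX, (1,2):+1/O.X/O.X/OXX
[OXX/O../OXX] O move#2: (1,1):-1/OXX/OO./OXX*, (1,2):-1/OXX/O.O/OXX
[OXX/OO./OXX] X move#3: (1,2):+1/OXX/OOX/OXX*
[OXX/OOX/OXX] end (terminal -1, O#4); searched O.X/O../OXX to 7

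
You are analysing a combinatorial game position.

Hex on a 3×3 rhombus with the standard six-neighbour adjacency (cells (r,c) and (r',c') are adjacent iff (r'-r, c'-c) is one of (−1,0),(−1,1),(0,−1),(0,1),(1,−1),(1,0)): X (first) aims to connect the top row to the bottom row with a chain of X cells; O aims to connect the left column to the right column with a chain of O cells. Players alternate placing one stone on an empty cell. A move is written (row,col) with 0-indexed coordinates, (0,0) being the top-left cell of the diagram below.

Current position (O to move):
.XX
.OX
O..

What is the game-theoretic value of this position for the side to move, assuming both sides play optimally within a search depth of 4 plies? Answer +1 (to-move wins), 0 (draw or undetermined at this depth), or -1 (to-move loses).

value(.XX/.OX/O.., O) = -1

[.XX/.OX/O..] O move#1: (0,0):-1/OXX/.OX/O..*, (1,0):-1/.XX/OOX/O.., (2,1):-1/.XX/.OX/OO., (2,2):-1/.XX/.OX/O.O
[OXX/.OX/O..] X move#2: (1,0):+1/OXX/XOX/O..*, (2,1):+1/OXX/.OX/OX., (2,2):+1/OXX/.OX/O.X
[OXX/XOX/O..] O move#3: (2,1):-1/OXX/XOX/OO.*, (2,2):-1/OXX/XOX/O.O
[OXX/XOX/OO.] X move#4: (2,2):+1/OXX/XOX/OOX*
[OXX/XOX/OOX] end (terminal -1, O#5); searched .XX/.OX/O.. to 4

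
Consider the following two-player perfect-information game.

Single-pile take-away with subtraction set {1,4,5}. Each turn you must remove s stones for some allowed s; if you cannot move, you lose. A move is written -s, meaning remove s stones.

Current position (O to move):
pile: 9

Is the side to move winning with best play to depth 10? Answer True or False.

p1 O@[9]: -1[8]+1* -4[5]-1 -5[4]-1
p2 X@[8]: -1[7]-1* -4[4]-1 -5[3]-1
p3 O@[7]: -1[6]-1 -4[3]-1 -5[2]+1*
p4 X@[2]: -1[1]-1*
p5 O@[1]: -1[0]+1*
p6 X@[0] terminal -1; root [9] d10

O winning at [9]: True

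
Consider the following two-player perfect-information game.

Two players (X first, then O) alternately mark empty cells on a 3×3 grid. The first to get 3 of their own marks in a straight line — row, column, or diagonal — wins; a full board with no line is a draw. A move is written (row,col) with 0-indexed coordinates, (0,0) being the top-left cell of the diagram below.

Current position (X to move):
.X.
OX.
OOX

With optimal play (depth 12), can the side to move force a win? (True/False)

ply 1, X at .X./OX./OOX | (0,0)=+1→XX./OX./OOX*; (0,2)=-1→.XX/OX./OOX; (1,2)=-1→.X./OXX/OOX
ply 2: XX./OX./OOX is terminal -1 (O); from .X./OX./OOX depth 12

X winning at [.X./OX./OOX]: True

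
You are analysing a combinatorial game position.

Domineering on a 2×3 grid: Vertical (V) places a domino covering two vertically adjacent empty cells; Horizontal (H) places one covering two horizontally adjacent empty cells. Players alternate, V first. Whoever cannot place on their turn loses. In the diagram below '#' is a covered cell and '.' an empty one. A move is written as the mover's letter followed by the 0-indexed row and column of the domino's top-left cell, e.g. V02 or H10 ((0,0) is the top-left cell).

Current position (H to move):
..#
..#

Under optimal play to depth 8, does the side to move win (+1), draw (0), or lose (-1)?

value(..#/..#, H) = +1

ply 1, H at ..#/..# | H00=+1→###/..#*; H10=+1→..#/###
ply 2: ###/..# is terminal -1 (V); from ..#/..# depth 8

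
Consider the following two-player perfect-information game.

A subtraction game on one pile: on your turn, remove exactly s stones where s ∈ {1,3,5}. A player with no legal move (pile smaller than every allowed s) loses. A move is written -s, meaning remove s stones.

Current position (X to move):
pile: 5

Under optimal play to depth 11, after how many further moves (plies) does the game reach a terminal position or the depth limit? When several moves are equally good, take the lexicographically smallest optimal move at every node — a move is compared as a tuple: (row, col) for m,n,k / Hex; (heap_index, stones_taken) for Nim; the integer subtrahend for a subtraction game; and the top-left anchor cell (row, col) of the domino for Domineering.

PV length from [5]: 5 plies

p1 X@[5]: -1[4]+1* -3[2]+1 -5[0]+1
p2 O@[4]: -1[3]-1* -3[1]-1
p3 X@[3]: -1[2]+1* -3[0]+1
p4 O@[2]: -1[1]-1*
p5 X@[1]: -1[0]+1*
p6 O@[0] terminal -1; root [5] d11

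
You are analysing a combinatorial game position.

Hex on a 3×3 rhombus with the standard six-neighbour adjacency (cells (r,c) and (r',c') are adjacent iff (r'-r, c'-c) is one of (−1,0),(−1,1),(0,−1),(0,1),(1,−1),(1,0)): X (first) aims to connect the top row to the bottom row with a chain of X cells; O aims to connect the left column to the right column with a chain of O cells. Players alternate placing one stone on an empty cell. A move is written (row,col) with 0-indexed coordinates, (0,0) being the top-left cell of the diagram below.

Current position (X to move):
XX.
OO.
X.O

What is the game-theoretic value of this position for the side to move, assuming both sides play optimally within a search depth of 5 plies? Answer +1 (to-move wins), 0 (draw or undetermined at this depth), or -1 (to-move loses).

[XX./OO./X.O] X move#1: (0,2):-1/XXX/OO./X.O*, (1,2):-1/XX./OOX/X.O, (2,1):-1/XX./OO./XXO
[XXX/OO./X.O] O move#2: (1,2):+1/XXX/OOO/X.O*, (2,1):+1/XXX/OO./XOO
[XXX/OOO/X.O] end (terminal -1, X#3); searched XX./OO./X.O to 5

value(XX./OO./X.O, X) = -1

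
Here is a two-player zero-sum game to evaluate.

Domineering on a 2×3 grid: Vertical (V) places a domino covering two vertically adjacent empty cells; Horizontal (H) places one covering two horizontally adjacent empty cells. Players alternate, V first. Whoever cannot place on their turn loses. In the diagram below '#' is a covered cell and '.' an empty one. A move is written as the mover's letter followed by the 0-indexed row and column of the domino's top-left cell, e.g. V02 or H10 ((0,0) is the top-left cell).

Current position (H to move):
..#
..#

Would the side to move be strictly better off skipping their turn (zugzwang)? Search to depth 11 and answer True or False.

zugzwang(..#/..#, H) = False

ply 1, H at ..#/..# | H00=+1→###/..#*; H10=+1→..#/###
ply 2: ###/..# is terminal -1 (V); from ..#/..# depth 11
suppose H passes — search the same position with V to move:
pass> ply 1, V at ..#/..# | V00=+1→#.#/#.#*; V01=+1→.##/.##
pass> ply 2: #.#/#.# is terminal -1 (H); from ..#/..# depth 11
for H: play +1, pass -1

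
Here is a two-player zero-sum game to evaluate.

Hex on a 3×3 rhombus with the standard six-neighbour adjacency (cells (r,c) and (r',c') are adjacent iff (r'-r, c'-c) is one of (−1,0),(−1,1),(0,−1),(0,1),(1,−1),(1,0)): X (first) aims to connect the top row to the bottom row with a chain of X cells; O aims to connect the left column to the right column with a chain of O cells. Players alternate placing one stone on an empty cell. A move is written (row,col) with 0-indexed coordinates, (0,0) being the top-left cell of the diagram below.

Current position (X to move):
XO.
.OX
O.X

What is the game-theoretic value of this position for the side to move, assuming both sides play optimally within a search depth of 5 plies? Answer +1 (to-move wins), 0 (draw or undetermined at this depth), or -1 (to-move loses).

value(XO./.OX/O.X, X) = +1

ply 1, X at XO./.OX/O.X | (0,2)=+1→XOX/.OX/O.X*; (1,0)=-1→XO./XOX/O.X; (2,1)=-1→XO./.OX/OXX
ply 2: XOX/.OX/O.X is terminal -1 (O); from XO./.OX/O.X depth 5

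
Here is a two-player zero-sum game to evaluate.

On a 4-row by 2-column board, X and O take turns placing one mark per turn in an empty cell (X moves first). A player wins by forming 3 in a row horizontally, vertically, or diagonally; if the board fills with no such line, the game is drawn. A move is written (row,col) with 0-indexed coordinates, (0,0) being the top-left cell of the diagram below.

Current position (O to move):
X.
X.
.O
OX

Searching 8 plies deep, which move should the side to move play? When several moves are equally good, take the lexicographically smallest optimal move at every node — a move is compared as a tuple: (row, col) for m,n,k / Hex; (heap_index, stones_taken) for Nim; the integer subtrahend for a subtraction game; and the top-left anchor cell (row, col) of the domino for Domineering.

O's best at [X./X./.O/OX]: (2,0)

p1 O@[X./X./.O/OX]: (0,1)[XO/X./.O/OX]-1 (1,1)[X./XO/.O/OX]-1 (2,0)[X./X./OO/OX]+0*
p2 X@[X./X./OO/OX]: (0,1)[XX/X./OO/OX]+0* (1,1)[X./XX/OO/OX]+0
p3 O@[XX/X./OO/OX]: (1,1)[XX/XO/OO/OX]+0*
p4 X@[XX/XO/OO/OX] terminal +0; root [X./X./.O/OX] d8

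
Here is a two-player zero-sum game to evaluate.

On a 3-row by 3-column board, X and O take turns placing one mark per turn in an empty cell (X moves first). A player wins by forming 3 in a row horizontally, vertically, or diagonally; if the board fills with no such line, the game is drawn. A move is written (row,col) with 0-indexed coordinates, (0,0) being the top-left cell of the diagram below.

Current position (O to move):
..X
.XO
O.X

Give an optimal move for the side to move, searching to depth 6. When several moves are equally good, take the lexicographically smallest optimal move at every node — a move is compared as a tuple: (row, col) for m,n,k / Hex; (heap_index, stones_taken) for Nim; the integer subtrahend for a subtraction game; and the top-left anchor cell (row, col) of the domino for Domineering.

O's best at [..X/.XO/O.X]: (0,0)

p1 O@[..X/.XO/O.X]: (0,0)[O.X/.XO/O.X]+0* (0,1)[.OX/.XO/O.X]-1 (1,0)[..X/OXO/O.X]-1 (2,1)[..X/.XO/OOX]-1
p2 X@[O.X/.XO/O.X]: (0,1)[OXX/.XO/O.X]-1 (1,0)[O.X/XXO/O.X]+0* (2,1)[O.X/.XO/OXX]-1
p3 O@[O.X/XXO/O.X]: (0,1)[OOX/XXO/O.X]+0* (2,1)[O.X/XXO/OOX]+0
p4 X@[OOX/XXO/O.X]: (2,1)[OOX/XXO/OXX]+0*
p5 O@[OOX/XXO/OXX] terminal +0; root [..X/.XO/O.X] d6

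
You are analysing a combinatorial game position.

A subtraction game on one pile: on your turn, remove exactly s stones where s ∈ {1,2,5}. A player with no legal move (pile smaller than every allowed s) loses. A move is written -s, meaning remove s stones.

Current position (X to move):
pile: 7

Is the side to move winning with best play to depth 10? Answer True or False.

[7] X move#1: -1:+1/6*, -2:-1/5, -5:-1/2
[6] O move#2: -1:-1/5*, -2:-1/4, -5:-1/1
[5] X move#3: -1:-1/4, -2:+1/3*, -5:+1/0
[3] O move#4: -1:-1/2*, -2:-1/1
[2] X move#5: -1:-1/1, -2:+1/0*
[0] end (terminal -1, O#6); searched 7 to 10

X winning at [7]: True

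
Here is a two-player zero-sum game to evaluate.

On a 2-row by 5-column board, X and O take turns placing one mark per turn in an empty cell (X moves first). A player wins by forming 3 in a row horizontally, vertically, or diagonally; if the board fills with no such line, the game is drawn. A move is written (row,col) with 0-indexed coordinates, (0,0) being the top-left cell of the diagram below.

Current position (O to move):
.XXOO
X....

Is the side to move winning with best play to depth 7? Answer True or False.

p1 O@[.XXOO/X....]: (0,0)[OXXOO/X....]+0* (1,1)[.XXOO/XO...]-1 (1,2)[.XXOO/X.O..]-1 (1,3)[.XXOO/X..O.]-1 (1,4)[.XXOO/X...O]-1
p2 X@[OXXOO/X....]: (1,1)[OXXOO/XX...]+0* (1,2)[OXXOO/X.X..]+0 (1,3)[OXXOO/X..X.]+0 (1,4)[OXXOO/X...X]+0
p3 O@[OXXOO/XX...]: (1,2)[OXXOO/XXO..]+0* (1,3)[OXXOO/XX.O.]-1 (1,4)[OXXOO/XX..O]-1
p4 X@[OXXOO/XXO..]: (1,3)[OXXOO/XXOX.]+0* (1,4)[OXXOO/XXO.X]+0
p5 O@[OXXOO/XXOX.]: (1,4)[OXXOO/XXOXO]+0*
p6 X@[OXXOO/XXOXO] terminal +0; root [.XXOO/X....] d7

O winning at [.XXOO/X....]: False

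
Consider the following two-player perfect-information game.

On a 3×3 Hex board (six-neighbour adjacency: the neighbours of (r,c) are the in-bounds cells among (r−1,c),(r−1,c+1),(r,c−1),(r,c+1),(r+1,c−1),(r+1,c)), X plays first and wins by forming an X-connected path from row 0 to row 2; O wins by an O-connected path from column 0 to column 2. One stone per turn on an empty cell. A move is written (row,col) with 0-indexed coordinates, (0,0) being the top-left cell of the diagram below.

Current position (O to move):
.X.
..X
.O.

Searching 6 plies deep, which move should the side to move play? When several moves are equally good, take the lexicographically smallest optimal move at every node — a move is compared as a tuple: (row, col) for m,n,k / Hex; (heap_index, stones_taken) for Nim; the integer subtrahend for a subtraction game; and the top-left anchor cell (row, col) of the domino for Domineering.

O's best at [.X./..X/.O.]: (1,1)

p1 O@[.X./..X/.O.]: (0,0)[OX./..X/.O.]-1 (0,2)[.XO/..X/.O.]-1 (1,0)[.X./O.X/.O.]-1 (1,1)[.X./.OX/.O.]+1* (2,0)[.X./..X/OO.]-1 (2,2)[.X./..X/.OO]-1
p2 X@[.X./.OX/.O.]: (0,0)[XX./.OX/.O.]-1* (0,2)[.XX/.OX/.O.]-1 (1,0)[.X./XOX/.O.]-1 (2,0)[.X./.OX/XO.]-1 (2,2)[.X./.OX/.OX]-1
p3 O@[XX./.OX/.O.]: (0,2)[XXO/.OX/.O.]+1* (1,0)[XX./OOX/.O.]+1 (2,0)[XX./.OX/OO.]+1 (2,2)[XX./.OX/.OO]+1
p4 X@[XXO/.OX/.O.]: (1,0)[XXO/XOX/.O.]-1* (2,0)[XXO/.OX/XO.]-1 (2,2)[XXO/.OX/.OX]-1
p5 O@[XXO/XOX/.O.]: (2,0)[XXO/XOX/OO.]+1* (2,2)[XXO/XOX/.OO]-1
p6 X@[XXO/XOX/OO.] terminal -1; root [.X./..X/.O.] d6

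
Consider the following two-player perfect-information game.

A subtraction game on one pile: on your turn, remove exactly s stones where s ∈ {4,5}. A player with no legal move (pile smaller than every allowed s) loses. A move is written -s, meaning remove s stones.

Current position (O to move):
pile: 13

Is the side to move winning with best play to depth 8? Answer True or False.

O winning at [13]: True

ply 1, O at 13 | -4=+1→9*; -5=-1→8
ply 2, X at 9 | -4=-1→5*; -5=-1→4
ply 3, O at 5 | -4=+1→1*; -5=+1→0
ply 4: 1 is terminal -1 (X); from 13 depth 8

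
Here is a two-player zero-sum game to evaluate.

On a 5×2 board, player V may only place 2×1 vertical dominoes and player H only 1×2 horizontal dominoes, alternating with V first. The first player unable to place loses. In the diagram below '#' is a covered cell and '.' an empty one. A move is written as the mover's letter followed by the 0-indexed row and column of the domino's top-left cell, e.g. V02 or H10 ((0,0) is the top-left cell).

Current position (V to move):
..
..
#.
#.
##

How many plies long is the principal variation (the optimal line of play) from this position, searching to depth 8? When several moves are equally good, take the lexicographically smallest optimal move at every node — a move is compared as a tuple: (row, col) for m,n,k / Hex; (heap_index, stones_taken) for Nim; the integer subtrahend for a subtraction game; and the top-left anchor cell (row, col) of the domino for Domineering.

p1 V@[../../#./#./##]: V00[#./#./#./#./##]+1* V01[.#/.#/#./#./##]+1 V11[../.#/##/#./##]-1 V21[../../##/##/##]-1
p2 H@[#./#./#./#./##] terminal -1; root [../../#./#./##] d8

PV length from [../../#./#./##]: 1 ply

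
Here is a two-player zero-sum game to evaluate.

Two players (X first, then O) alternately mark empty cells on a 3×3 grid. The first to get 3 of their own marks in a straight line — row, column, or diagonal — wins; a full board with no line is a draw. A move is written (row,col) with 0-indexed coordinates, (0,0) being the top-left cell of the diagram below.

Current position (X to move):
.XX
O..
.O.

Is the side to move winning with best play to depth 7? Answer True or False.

X winning at [.XX/O../.O.]: True

ply 1, X at .XX/O../.O. | (0,0)=+1→XXX/O../.O.*; (1,1)=+1→.XX/OX./.O.; (1,2)=+1→.XX/O.X/.O.; (2,0)=+1→.XX/O../XO.; (2,2)=+1→.XX/O../.OX
ply 2: XXX/O../.O. is terminal -1 (O); from .XX/O../.O. depth 7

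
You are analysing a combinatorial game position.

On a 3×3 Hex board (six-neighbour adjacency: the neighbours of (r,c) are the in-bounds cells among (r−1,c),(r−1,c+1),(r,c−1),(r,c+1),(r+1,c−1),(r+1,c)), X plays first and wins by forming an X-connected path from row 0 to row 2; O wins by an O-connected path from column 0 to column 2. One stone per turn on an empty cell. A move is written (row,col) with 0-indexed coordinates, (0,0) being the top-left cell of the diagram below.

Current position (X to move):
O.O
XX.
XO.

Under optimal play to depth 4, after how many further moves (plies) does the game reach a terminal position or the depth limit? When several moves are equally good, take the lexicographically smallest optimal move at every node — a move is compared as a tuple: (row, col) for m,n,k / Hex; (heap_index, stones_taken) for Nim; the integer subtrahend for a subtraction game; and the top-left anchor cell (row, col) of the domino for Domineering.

PV length from [O.O/XX./XO.]: 1 ply

ply 1, X at O.O/XX./XO. | (0,1)=+1→OXO/XX./XO.*; (1,2)=-1→O.O/XXX/XO.; (2,2)=-1→O.O/XX./XOX
ply 2: OXO/XX./XO. is terminal -1 (O); from O.O/XX./XO. depth 4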